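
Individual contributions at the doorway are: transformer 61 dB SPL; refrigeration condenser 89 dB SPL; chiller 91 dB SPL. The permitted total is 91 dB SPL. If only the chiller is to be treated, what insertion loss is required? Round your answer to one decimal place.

Fixed contribution from the other sources: Σ 10^(L/10) = 10^(61/10) + 10^(89/10) = 7.956e+08 (89.01 dB SPL).
To meet 91 dB SPL overall, the treated chiller may contribute at most 10^(91/10) − 7.956e+08 = 4.633e+08, i.e. 86.66 dB SPL.
So the chiller must be reduced from 91 to 86.66 dB SPL: IL = 4.34 dB.

4.3 dB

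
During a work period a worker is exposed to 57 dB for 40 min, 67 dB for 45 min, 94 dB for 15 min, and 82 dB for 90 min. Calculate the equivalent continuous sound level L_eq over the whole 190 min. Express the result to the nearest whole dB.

84 dB

The energy average is taken in the linear domain: L_eq = 10·log₁₀[(Σ tᵢ·10^(Lᵢ/10))/T], T = 190 min.
Σ tᵢ·10^(Lᵢ/10) = 40·10^(57/10) + 45·10^(67/10) + 15·10^(94/10) + 90·10^(82/10) = 5.219e+10.
L_eq = 10·log₁₀(5.219e+10/190) = 84.39 dB.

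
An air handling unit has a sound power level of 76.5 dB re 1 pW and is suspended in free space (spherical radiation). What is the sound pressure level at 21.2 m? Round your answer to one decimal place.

39.0 dB

Free-field spherical radiation: L_p = L_w − 10·log₁₀(4π·r²), r = 21.2 m.
4π·r² = 5648 m², 10·log₁₀ of that is 37.519 dB.
L_p = 76.5 − 37.519 = 38.98 dB.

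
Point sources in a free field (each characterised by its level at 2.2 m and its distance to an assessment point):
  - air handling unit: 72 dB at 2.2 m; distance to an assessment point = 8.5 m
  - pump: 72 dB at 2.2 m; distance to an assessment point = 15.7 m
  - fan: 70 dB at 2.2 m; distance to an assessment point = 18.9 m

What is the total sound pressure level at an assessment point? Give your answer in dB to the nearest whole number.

62 dB

First find each source's level at the receiver (point-source: −20·log₁₀(r/r_ref)), then combine on an intensity basis.
air handling unit: 72 − 20·log₁₀(8.5/2.2) = 72 − 11.74 = 60.26 dB.
pump: 72 − 20·log₁₀(15.7/2.2) = 72 − 17.07 = 54.93 dB.
fan: 70 − 20·log₁₀(18.9/2.2) = 70 − 18.68 = 51.32 dB.
Σ 10^(L/10) = 1.508e+06 → L_total = 10·log₁₀(1.508e+06) = 61.79 dB.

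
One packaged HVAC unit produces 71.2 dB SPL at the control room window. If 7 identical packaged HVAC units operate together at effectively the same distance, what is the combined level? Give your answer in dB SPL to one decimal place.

L_total = L₁ + 10·log₁₀ N for N identical incoherent sources.
L_total = 71.2 + 10·log₁₀(7) = 71.2 + 8.451 = 79.65 dB SPL.

79.7 dB SPL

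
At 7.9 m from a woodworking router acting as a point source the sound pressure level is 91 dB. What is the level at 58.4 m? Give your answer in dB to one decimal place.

73.6 dB

Spherical spreading from a point source gives a 20·log₁₀(r₂/r₁) drop.
L₂ = 91 − 20·log₁₀(58.4/7.9) = 91 − 17.376 = 73.62 dB.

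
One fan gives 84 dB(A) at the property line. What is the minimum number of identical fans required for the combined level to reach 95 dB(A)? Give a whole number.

N identical sources give L₁ + 10·log₁₀ N, so require 10·log₁₀ N ≥ 95 − 84 = 11.0 dB.
N ≥ 10^(11.0/10) = 12.589, so N = 13.

13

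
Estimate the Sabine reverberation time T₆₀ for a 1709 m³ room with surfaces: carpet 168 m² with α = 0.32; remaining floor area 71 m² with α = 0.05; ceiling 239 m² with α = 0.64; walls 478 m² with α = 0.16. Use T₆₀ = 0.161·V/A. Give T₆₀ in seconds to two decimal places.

0.96 s

Summing Sᵢαᵢ: 168·0.32 + 71·0.05 + 239·0.64 + 478·0.16 = 286.75 m².
T₆₀ = 0.161·V/A = 0.161·1709/286.75 = 0.960 s.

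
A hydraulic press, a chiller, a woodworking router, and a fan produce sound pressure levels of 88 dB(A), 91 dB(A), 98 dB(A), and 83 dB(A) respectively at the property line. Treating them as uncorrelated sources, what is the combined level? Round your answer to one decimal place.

For uncorrelated sources the intensities add, so convert each level to linear form, sum, and take 10·log₁₀ of the total.
Σ 10^(L/10) = 10^(88/10) + 10^(91/10) + 10^(98/10) + 10^(83/10) = 8.399e+09.
L_total = 10·log₁₀(8.399e+09) = 99.24 dB(A).

99.2 dB(A)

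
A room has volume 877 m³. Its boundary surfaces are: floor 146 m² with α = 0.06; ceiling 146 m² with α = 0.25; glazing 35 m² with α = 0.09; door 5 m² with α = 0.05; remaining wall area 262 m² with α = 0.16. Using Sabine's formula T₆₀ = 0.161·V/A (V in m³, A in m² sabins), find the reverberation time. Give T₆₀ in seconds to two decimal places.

1.56 s

Total absorption A = 146·0.06 + 146·0.25 + 35·0.09 + 5·0.05 + 262·0.16 = 90.58 m² sabins.
T₆₀ = 0.161·V/A = 0.161·877/90.58 = 1.559 s.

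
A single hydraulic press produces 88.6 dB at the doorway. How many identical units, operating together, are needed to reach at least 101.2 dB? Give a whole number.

19

N identical sources give L₁ + 10·log₁₀ N, so require 10·log₁₀ N ≥ 101.2 − 88.6 = 12.6 dB.
N ≥ 10^(12.6/10) = 18.197, so N = 19.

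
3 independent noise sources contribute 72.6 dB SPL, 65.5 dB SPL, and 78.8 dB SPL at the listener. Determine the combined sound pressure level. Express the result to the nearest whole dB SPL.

For uncorrelated sources the intensities add, so convert each level to linear form, sum, and take 10·log₁₀ of the total.
Σ 10^(L/10) = 10^(72.6/10) + 10^(65.5/10) + 10^(78.8/10) = 9.760e+07.
L_total = 10·log₁₀(9.760e+07) = 79.89 dB SPL.

80 dB SPL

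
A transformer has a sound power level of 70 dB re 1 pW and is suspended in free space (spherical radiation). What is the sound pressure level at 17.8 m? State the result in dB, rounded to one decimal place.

34.0 dB

L_p = L_w − 10·log₁₀(4π·r²) with r = 17.8 m.
4π·r² = 3982 m², 10·log₁₀ of that is 36.000 dB.
L_p = 70 − 36.000 = 34.00 dB.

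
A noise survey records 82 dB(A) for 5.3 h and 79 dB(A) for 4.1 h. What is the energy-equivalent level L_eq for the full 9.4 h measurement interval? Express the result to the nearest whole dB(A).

The energy average is taken in the linear domain: L_eq = 10·log₁₀[(Σ tᵢ·10^(Lᵢ/10))/T], T = 9.4 h.
Σ tᵢ·10^(Lᵢ/10) = 5.3·10^(82/10) + 4.1·10^(79/10) = 1.166e+09.
L_eq = 10·log₁₀(1.166e+09/9.4) = 80.93 dB(A).

81 dB(A)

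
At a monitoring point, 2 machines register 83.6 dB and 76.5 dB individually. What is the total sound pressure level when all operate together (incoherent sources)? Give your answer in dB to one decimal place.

For uncorrelated sources the intensities add, so convert each level to linear form, sum, and take 10·log₁₀ of the total.
Σ 10^(L/10) = 10^(83.6/10) + 10^(76.5/10) = 2.738e+08.
L_total = 10·log₁₀(2.738e+08) = 84.37 dB.

84.4 dB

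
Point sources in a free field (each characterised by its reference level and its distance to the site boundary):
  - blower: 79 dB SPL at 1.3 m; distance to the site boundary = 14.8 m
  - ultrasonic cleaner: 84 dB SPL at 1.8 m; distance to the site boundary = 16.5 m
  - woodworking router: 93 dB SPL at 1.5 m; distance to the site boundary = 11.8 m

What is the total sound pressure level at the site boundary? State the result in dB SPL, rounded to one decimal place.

75.5 dB SPL

Apply inverse-square spreading to bring every level to the receiver, then sum 10^(L/10).
blower: 79 − 20·log₁₀(14.8/1.3) = 79 − 21.13 = 57.87 dB SPL.
ultrasonic cleaner: 84 − 20·log₁₀(16.5/1.8) = 84 − 19.24 = 64.76 dB SPL.
woodworking router: 93 − 20·log₁₀(11.8/1.5) = 93 − 17.92 = 75.08 dB SPL.
Σ 10^(L/10) = 3.584e+07 → L_total = 10·log₁₀(3.584e+07) = 75.54 dB SPL.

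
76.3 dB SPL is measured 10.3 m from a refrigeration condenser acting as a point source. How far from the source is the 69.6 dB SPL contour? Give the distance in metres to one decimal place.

22.3 m

For a point source L₁ − L₂ = 20·log₁₀(r₂/r₁), so r₂ = r₁·10^((L₁−L₂)/20).
r₂ = 10.3·10^((76.3−69.6)/20) = 10.3·10^(6.7/20) = 22.28 m.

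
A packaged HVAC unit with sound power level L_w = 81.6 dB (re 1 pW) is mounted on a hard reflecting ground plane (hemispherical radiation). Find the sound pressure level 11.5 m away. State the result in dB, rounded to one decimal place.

52.4 dB

The power spreads over a hemisphere of area 2π·r², so L_p = L_w − 10·log₁₀(2π·r²).
2π·r² = 831 m², 10·log₁₀ of that is 29.196 dB.
L_p = 81.6 − 29.196 = 52.40 dB.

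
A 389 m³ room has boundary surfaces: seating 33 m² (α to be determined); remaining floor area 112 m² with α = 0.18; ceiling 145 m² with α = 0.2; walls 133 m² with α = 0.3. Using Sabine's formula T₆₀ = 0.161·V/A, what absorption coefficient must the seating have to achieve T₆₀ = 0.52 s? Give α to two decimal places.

0.95

Required total absorption A = 0.161·389/0.52 = 120.44 m².
Absorption from the other surfaces = 112·0.18 + 145·0.2 + 133·0.3 = 89.06 m², so the seating must supply 31.38 m² over 33 m².
α = 31.38/33 = 0.951.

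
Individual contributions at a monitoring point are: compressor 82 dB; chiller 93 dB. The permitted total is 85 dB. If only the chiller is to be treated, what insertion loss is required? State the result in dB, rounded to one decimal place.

The untreated sources together contribute 10^(82/10) = 1.585e+08, i.e. 82.00 dB.
To meet 85 dB overall, the treated chiller may contribute at most 10^(85/10) − 1.585e+08 = 1.577e+08, i.e. 81.98 dB.
So the chiller must be reduced from 93 to 81.98 dB: IL = 11.02 dB.

11.0 dB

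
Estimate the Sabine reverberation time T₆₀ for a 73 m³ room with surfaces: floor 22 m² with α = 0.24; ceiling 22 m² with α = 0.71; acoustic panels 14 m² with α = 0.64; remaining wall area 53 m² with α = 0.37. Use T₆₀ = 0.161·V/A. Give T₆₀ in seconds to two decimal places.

A = Σ Sᵢαᵢ = 22·0.24 + 22·0.71 + 14·0.64 + 53·0.37 = 49.47 m².
T₆₀ = 0.161 × 73 / 49.47 = 0.238 s.

0.24 s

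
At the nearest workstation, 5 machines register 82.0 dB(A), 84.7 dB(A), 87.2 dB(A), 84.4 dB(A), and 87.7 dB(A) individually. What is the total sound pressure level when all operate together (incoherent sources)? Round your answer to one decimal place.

92.7 dB(A)

For uncorrelated sources the intensities add, so convert each level to linear form, sum, and take 10·log₁₀ of the total.
Σ 10^(L/10) = 10^(82.0/10) + 10^(84.7/10) + 10^(87.2/10) + 10^(84.4/10) + 10^(87.7/10) = 1.843e+09.
L_total = 10·log₁₀(1.843e+09) = 92.65 dB(A).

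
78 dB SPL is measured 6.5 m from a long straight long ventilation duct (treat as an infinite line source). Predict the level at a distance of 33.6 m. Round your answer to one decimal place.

Cylindrical spreading from a line source gives a 10·log₁₀(r₂/r₁) drop.
L₂ = 78 − 10·log₁₀(33.6/6.5) = 78 − 7.134 = 70.87 dB SPL.

70.9 dB SPL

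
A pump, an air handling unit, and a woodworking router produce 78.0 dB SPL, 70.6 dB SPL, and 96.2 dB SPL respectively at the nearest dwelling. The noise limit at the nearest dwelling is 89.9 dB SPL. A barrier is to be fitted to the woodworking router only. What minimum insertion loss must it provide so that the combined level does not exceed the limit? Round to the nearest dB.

7 dB

Fixed contribution from the other sources: Σ 10^(L/10) = 10^(78.0/10) + 10^(70.6/10) = 7.458e+07 (78.73 dB SPL).
To meet 89.9 dB SPL overall, the treated woodworking router may contribute at most 10^(89.9/10) − 7.458e+07 = 9.027e+08, i.e. 89.56 dB SPL.
Required insertion loss = 96.2 − 89.56 = 6.64 dB.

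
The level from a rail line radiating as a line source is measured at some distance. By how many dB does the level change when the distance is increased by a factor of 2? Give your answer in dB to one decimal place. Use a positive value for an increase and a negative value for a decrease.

-3.0 dB

With cylindrical spreading the level changes by −10·log₁₀(r₂/r₁).
ΔL = −10·log₁₀(2) = -3.01 dB.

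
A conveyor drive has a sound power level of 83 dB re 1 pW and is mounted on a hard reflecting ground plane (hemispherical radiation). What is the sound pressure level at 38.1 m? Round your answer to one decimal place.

43.4 dB

Free-field hemispherical radiation: L_p = L_w − 10·log₁₀(2π·r²), r = 38.1 m.
2π·r² = 9121 m², 10·log₁₀ of that is 39.600 dB.
L_p = 83 − 39.600 = 43.40 dB.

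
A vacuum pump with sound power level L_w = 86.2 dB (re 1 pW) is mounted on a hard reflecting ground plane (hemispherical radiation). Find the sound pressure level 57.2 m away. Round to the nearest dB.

43 dB

The power spreads over a hemisphere of area 2π·r², so L_p = L_w − 10·log₁₀(2π·r²).
2π·r² = 2.056e+04 m², 10·log₁₀ of that is 43.130 dB.
L_p = 86.2 − 43.130 = 43.07 dB.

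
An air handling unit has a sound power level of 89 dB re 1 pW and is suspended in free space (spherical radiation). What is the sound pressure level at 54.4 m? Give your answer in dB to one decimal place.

43.3 dB

Free-field spherical radiation: L_p = L_w − 10·log₁₀(4π·r²), r = 54.4 m.
4π·r² = 3.719e+04 m², 10·log₁₀ of that is 45.704 dB.
L_p = 89 − 45.704 = 43.30 dB.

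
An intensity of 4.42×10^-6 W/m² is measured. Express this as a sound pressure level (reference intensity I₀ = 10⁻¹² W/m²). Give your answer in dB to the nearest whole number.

66 dB

Dividing by I₀ shifts the exponent by 12: I/I₀ = 4.42×10^6.
L = 10·(0.6454 + 6) = 66.45 dB.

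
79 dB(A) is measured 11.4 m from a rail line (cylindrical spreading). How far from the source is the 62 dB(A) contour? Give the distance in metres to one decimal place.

The 17.0 dB drop corresponds to a distance ratio of 10^(17.0/10) for a line source.
r₂ = 11.4·10^((79−62)/10) = 11.4·10^(17.0/10) = 571.35 m.

571.4 m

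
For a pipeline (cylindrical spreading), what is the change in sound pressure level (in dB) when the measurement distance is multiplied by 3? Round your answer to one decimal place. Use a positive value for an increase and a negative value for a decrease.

-4.8 dB

With cylindrical spreading the level changes by −10·log₁₀(r₂/r₁).
ΔL = −10·log₁₀(3) = -4.77 dB.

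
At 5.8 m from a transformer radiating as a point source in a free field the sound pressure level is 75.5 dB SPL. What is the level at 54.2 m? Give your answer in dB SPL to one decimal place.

56.1 dB SPL

Point-source attenuation: ΔL = 20·log₁₀(r₂/r₁) = 20·log₁₀(54.2/5.8) = 19.411 dB.
L₂ = 75.5 − 20·log₁₀(54.2/5.8) = 75.5 − 19.411 = 56.09 dB SPL.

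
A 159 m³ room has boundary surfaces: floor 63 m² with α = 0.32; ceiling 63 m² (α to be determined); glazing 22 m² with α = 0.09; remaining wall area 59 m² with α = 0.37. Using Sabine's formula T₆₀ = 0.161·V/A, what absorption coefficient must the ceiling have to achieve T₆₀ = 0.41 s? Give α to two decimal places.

0.29

A = 0.161·V/T₆₀ = 0.161·159/0.41 = 62.44 m² sabins.
Absorption from the other surfaces = 63·0.32 + 22·0.09 + 59·0.37 = 43.97 m², so the ceiling must supply 18.47 m² over 63 m².
α = 18.47/63 = 0.293.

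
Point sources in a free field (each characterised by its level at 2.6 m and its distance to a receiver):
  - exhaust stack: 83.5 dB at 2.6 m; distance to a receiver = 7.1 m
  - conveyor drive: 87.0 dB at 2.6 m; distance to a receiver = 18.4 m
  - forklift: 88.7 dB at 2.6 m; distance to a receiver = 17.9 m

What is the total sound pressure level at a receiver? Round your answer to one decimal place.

77.5 dB

First find each source's level at the receiver (point-source: −20·log₁₀(r/r_ref)), then combine on an intensity basis.
exhaust stack: 83.5 − 20·log₁₀(7.1/2.6) = 83.5 − 8.73 = 74.77 dB.
conveyor drive: 87.0 − 20·log₁₀(18.4/2.6) = 87.0 − 17.00 = 70.00 dB.
forklift: 88.7 − 20·log₁₀(17.9/2.6) = 88.7 − 16.76 = 71.94 dB.
Σ 10^(L/10) = 5.567e+07 → L_total = 10·log₁₀(5.567e+07) = 77.46 dB.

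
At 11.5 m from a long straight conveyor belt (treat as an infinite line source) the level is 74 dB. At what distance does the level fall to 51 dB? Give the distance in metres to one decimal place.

For a line source L₁ − L₂ = 10·log₁₀(r₂/r₁), so r₂ = r₁·10^((L₁−L₂)/10).
r₂ = 11.5·10^((74−51)/10) = 11.5·10^(23.0/10) = 2294.55 m.

2294.6 m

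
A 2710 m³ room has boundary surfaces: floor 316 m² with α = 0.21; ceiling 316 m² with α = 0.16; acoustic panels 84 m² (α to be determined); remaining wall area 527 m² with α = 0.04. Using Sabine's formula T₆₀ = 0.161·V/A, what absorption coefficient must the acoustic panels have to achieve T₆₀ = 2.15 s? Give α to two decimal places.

0.77

A = 0.161·V/T₆₀ = 0.161·2710/2.15 = 202.93 m² sabins.
Absorption from the other surfaces = 316·0.21 + 316·0.16 + 527·0.04 = 138.00 m², so the acoustic panels must supply 64.93 m² over 84 m².
α = 64.93/84 = 0.773.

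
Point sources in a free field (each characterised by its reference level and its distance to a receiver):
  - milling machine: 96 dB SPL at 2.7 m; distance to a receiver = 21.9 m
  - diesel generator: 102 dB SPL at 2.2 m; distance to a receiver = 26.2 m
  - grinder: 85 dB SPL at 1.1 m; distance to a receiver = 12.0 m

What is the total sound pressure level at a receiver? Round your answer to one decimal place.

82.4 dB SPL

First find each source's level at the receiver (point-source: −20·log₁₀(r/r_ref)), then combine on an intensity basis.
milling machine: 96 − 20·log₁₀(21.9/2.7) = 96 − 18.18 = 77.82 dB SPL.
diesel generator: 102 − 20·log₁₀(26.2/2.2) = 102 − 21.52 = 80.48 dB SPL.
grinder: 85 − 20·log₁₀(12.0/1.1) = 85 − 20.76 = 64.24 dB SPL.
Σ 10^(L/10) = 1.749e+08 → L_total = 10·log₁₀(1.749e+08) = 82.43 dB SPL.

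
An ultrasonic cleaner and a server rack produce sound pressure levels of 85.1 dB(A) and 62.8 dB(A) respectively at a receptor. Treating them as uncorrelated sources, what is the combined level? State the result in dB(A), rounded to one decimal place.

85.1 dB(A)

Incoherent sources combine by intensity addition: L_total = 10·log₁₀(Σ 10^(L_i/10)).
Σ 10^(L/10) = 10^(85.1/10) + 10^(62.8/10) = 3.255e+08.
L_total = 10·log₁₀(3.255e+08) = 85.13 dB(A).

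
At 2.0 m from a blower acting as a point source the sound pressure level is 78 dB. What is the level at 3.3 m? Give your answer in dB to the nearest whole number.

Spherical spreading from a point source gives a 20·log₁₀(r₂/r₁) drop.
L₂ = 78 − 20·log₁₀(3.3/2.0) = 78 − 4.350 = 73.65 dB.

74 dB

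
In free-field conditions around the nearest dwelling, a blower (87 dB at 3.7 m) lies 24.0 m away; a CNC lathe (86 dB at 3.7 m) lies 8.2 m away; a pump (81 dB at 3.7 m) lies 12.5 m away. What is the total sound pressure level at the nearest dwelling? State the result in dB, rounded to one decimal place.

80.2 dB

First find each source's level at the receiver (point-source: −20·log₁₀(r/r_ref)), then combine on an intensity basis.
blower: 87 − 20·log₁₀(24.0/3.7) = 87 − 16.24 = 70.76 dB.
CNC lathe: 86 − 20·log₁₀(8.2/3.7) = 86 − 6.91 = 79.09 dB.
pump: 81 − 20·log₁₀(12.5/3.7) = 81 − 10.57 = 70.43 dB.
Σ 10^(L/10) = 1.040e+08 → L_total = 10·log₁₀(1.040e+08) = 80.17 dB.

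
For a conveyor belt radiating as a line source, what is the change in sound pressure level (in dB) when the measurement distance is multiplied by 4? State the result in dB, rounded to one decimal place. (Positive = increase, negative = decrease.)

Line-source spreading: ΔL = −10·log₁₀(r₂/r₁).
ΔL = −10·log₁₀(4) = -6.02 dB.

-6.0 dB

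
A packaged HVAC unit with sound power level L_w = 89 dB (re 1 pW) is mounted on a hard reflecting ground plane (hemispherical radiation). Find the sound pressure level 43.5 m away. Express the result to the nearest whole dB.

The power spreads over a hemisphere of area 2π·r², so L_p = L_w − 10·log₁₀(2π·r²).
2π·r² = 1.189e+04 m², 10·log₁₀ of that is 40.752 dB.
L_p = 89 − 40.752 = 48.25 dB.

48 dB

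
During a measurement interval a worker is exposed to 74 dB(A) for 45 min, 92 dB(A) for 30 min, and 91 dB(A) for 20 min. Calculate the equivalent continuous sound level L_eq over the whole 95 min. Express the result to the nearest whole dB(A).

89 dB(A)

L_eq = 10·log₁₀[(1/T)·Σ tᵢ·10^(Lᵢ/10)] with T = 95 min.
Σ tᵢ·10^(Lᵢ/10) = 45·10^(74/10) + 30·10^(92/10) + 20·10^(91/10) = 7.386e+10.
L_eq = 10·log₁₀(7.386e+10/95) = 88.91 dB(A).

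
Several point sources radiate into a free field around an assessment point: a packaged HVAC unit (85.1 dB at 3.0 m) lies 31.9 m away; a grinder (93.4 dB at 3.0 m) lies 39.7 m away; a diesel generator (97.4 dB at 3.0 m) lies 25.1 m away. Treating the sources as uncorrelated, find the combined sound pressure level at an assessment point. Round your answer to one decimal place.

79.7 dB

Apply inverse-square spreading to bring every level to the receiver, then sum 10^(L/10).
packaged HVAC unit: 85.1 − 20·log₁₀(31.9/3.0) = 85.1 − 20.53 = 64.57 dB.
grinder: 93.4 − 20·log₁₀(39.7/3.0) = 93.4 − 22.43 = 70.97 dB.
diesel generator: 97.4 − 20·log₁₀(25.1/3.0) = 97.4 − 18.45 = 78.95 dB.
Σ 10^(L/10) = 9.386e+07 → L_total = 10·log₁₀(9.386e+07) = 79.72 dB.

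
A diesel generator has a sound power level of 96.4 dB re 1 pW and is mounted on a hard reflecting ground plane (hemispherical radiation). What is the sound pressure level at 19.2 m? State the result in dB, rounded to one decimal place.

The power spreads over a hemisphere of area 2π·r², so L_p = L_w − 10·log₁₀(2π·r²).
2π·r² = 2316 m², 10·log₁₀ of that is 33.648 dB.
L_p = 96.4 − 33.648 = 62.75 dB.

62.8 dB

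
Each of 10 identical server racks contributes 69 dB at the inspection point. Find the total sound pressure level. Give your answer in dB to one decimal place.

N identical incoherent sources raise the level by 10·log₁₀ N.
L_total = 69 + 10·log₁₀(10) = 69 + 10.000 = 79.00 dB.

79.0 dB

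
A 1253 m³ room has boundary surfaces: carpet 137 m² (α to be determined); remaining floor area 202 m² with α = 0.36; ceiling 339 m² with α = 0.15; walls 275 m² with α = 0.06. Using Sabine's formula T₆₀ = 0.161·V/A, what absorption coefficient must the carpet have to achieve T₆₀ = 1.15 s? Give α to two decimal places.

A = 0.161·V/T₆₀ = 0.161·1253/1.15 = 175.42 m² sabins.
Absorption from the other surfaces = 202·0.36 + 339·0.15 + 275·0.06 = 140.07 m², so the carpet must supply 35.35 m² over 137 m².
α = 35.35/137 = 0.258.

0.26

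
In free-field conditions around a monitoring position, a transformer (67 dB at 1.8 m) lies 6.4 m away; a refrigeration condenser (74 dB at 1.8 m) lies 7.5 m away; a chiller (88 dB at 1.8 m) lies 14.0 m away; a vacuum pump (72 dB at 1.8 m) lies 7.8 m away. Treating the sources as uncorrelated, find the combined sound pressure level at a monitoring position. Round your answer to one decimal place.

71.2 dB

Apply inverse-square spreading to bring every level to the receiver, then sum 10^(L/10).
transformer: 67 − 20·log₁₀(6.4/1.8) = 67 − 11.02 = 55.98 dB.
refrigeration condenser: 74 − 20·log₁₀(7.5/1.8) = 74 − 12.40 = 61.60 dB.
chiller: 88 − 20·log₁₀(14.0/1.8) = 88 − 17.82 = 70.18 dB.
vacuum pump: 72 − 20·log₁₀(7.8/1.8) = 72 − 12.74 = 59.26 dB.
Σ 10^(L/10) = 1.312e+07 → L_total = 10·log₁₀(1.312e+07) = 71.18 dB.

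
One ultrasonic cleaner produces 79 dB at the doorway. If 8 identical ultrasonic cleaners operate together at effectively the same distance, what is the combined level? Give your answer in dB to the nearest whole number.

88 dB

N identical incoherent sources raise the level by 10·log₁₀ N.
L_total = 79 + 10·log₁₀(8) = 79 + 9.031 = 88.03 dB.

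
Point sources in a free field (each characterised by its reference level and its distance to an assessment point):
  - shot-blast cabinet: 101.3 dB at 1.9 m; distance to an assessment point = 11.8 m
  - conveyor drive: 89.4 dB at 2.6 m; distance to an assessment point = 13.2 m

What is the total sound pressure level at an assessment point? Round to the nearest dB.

First find each source's level at the receiver (point-source: −20·log₁₀(r/r_ref)), then combine on an intensity basis.
shot-blast cabinet: 101.3 − 20·log₁₀(11.8/1.9) = 101.3 − 15.86 = 85.44 dB.
conveyor drive: 89.4 − 20·log₁₀(13.2/2.6) = 89.4 − 14.11 = 75.29 dB.
Σ 10^(L/10) = 3.835e+08 → L_total = 10·log₁₀(3.835e+08) = 85.84 dB.

86 dB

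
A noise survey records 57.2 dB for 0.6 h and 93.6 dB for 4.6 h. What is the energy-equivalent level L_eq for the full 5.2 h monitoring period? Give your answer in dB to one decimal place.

93.1 dB

Weight each interval's intensity by its duration and average over T = 5.2 h:
Σ tᵢ·10^(Lᵢ/10) = 0.6·10^(57.2/10) + 4.6·10^(93.6/10) = 1.054e+10.
L_eq = 10·log₁₀(1.054e+10/5.2) = 93.07 dB.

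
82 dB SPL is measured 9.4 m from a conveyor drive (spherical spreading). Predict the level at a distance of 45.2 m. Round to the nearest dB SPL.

68 dB SPL

Spherical spreading from a point source gives a 20·log₁₀(r₂/r₁) drop.
L₂ = 82 − 20·log₁₀(45.2/9.4) = 82 − 13.640 = 68.36 dB SPL.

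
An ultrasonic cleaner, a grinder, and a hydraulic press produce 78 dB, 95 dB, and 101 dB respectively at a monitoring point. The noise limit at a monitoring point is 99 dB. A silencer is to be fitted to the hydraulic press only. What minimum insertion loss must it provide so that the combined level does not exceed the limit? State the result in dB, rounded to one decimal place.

4.3 dB

Everything except the hydraulic press sums to 10^(78/10) + 10^(95/10) = 3.225e+09 in linear terms, 95.09 dB.
To meet 99 dB overall, the treated hydraulic press may contribute at most 10^(99/10) − 3.225e+09 = 4.718e+09, i.e. 96.74 dB.
So the hydraulic press must be reduced from 101 to 96.74 dB: IL = 4.26 dB.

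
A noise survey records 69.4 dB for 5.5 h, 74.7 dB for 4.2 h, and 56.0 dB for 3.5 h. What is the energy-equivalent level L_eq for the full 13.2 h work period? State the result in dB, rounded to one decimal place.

Weight each interval's intensity by its duration and average over T = 13.2 h:
Σ tᵢ·10^(Lᵢ/10) = 5.5·10^(69.4/10) + 4.2·10^(74.7/10) + 3.5·10^(56.0/10) = 1.732e+08.
L_eq = 10·log₁₀(1.732e+08/13.2) = 71.18 dB.

71.2 dB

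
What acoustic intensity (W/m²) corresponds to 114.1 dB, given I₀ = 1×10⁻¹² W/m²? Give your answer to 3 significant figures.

0.257 W/m²

I = I₀·10^(L/10) = 10⁻¹² × 10^(114.1/10) = 10^(-0.590).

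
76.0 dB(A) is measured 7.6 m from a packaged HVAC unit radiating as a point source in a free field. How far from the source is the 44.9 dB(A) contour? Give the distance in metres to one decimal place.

272.8 m

For a point source L₁ − L₂ = 20·log₁₀(r₂/r₁), so r₂ = r₁·10^((L₁−L₂)/20).
r₂ = 7.6·10^((76.0−44.9)/20) = 7.6·10^(31.1/20) = 272.78 m.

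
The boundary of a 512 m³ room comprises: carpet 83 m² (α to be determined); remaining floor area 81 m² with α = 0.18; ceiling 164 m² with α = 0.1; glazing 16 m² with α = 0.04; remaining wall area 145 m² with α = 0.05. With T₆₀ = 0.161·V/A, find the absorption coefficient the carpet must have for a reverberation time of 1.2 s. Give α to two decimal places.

0.36

From T₆₀ = 0.161·V/A, the target T₆₀ = 1.2 s needs A = 0.161·512/1.2 = 68.69 m².
Absorption from the other surfaces = 81·0.18 + 164·0.1 + 16·0.04 + 145·0.05 = 38.87 m², so the carpet must supply 29.82 m² over 83 m².
α = 29.82/83 = 0.359.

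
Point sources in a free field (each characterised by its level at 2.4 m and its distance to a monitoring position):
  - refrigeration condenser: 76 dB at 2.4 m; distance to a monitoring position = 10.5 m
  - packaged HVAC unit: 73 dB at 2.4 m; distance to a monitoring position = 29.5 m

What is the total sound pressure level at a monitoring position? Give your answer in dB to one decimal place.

63.4 dB

Apply inverse-square spreading to bring every level to the receiver, then sum 10^(L/10).
refrigeration condenser: 76 − 20·log₁₀(10.5/2.4) = 76 − 12.82 = 63.18 dB.
packaged HVAC unit: 73 − 20·log₁₀(29.5/2.4) = 73 − 21.79 = 51.21 dB.
Σ 10^(L/10) = 2.212e+06 → L_total = 10·log₁₀(2.212e+06) = 63.45 dB.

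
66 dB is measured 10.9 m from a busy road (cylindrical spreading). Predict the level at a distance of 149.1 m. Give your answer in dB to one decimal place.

Line-source attenuation: ΔL = 10·log₁₀(r₂/r₁) = 10·log₁₀(149.1/10.9) = 11.361 dB.
L₂ = 66 − 10·log₁₀(149.1/10.9) = 66 − 11.361 = 54.64 dB.

54.6 dB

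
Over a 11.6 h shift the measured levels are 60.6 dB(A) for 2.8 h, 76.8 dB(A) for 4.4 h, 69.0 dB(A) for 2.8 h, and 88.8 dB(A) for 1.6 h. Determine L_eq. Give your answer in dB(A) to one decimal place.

81.0 dB(A)

L_eq = 10·log₁₀[(1/T)·Σ tᵢ·10^(Lᵢ/10)] with T = 11.6 h.
Σ tᵢ·10^(Lᵢ/10) = 2.8·10^(60.6/10) + 4.4·10^(76.8/10) + 2.8·10^(69.0/10) + 1.6·10^(88.8/10) = 1.450e+09.
L_eq = 10·log₁₀(1.450e+09/11.6) = 80.97 dB(A).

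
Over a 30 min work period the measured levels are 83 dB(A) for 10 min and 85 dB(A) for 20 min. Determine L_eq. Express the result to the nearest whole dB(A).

L_eq = 10·log₁₀[(1/T)·Σ tᵢ·10^(Lᵢ/10)] with T = 30 min.
Σ tᵢ·10^(Lᵢ/10) = 10·10^(83/10) + 20·10^(85/10) = 8.320e+09.
L_eq = 10·log₁₀(8.320e+09/30) = 84.43 dB(A).

84 dB(A)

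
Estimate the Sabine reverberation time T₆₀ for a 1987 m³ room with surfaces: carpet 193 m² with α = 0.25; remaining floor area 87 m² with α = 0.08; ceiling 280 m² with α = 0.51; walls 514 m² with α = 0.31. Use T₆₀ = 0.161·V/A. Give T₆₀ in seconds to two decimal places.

0.90 s

Summing Sᵢαᵢ: 193·0.25 + 87·0.08 + 280·0.51 + 514·0.31 = 357.35 m².
T₆₀ = 0.161 × 1987 / 357.35 = 0.895 s.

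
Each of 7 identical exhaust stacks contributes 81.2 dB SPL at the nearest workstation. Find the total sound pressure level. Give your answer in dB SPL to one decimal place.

89.7 dB SPL

L_total = L₁ + 10·log₁₀ N for N identical incoherent sources.
L_total = 81.2 + 10·log₁₀(7) = 81.2 + 8.451 = 89.65 dB SPL.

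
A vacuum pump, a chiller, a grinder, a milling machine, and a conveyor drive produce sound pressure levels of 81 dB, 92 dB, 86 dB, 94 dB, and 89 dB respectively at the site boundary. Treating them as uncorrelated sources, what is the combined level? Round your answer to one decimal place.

97.3 dB

For uncorrelated sources the intensities add, so convert each level to linear form, sum, and take 10·log₁₀ of the total.
Σ 10^(L/10) = 10^(81/10) + 10^(92/10) + 10^(86/10) + 10^(94/10) + 10^(89/10) = 5.415e+09.
L_total = 10·log₁₀(5.415e+09) = 97.34 dB.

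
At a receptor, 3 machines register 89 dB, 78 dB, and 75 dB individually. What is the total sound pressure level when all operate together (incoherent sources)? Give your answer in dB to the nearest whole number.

Incoherent sources combine by intensity addition: L_total = 10·log₁₀(Σ 10^(L_i/10)).
Σ 10^(L/10) = 10^(89/10) + 10^(78/10) + 10^(75/10) = 8.890e+08.
L_total = 10·log₁₀(8.890e+08) = 89.49 dB.

89 dB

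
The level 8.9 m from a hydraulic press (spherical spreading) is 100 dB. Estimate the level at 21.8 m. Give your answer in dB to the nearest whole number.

92 dB

Point-source attenuation: ΔL = 20·log₁₀(r₂/r₁) = 20·log₁₀(21.8/8.9) = 7.781 dB.
L₂ = 100 − 20·log₁₀(21.8/8.9) = 100 − 7.781 = 92.22 dB.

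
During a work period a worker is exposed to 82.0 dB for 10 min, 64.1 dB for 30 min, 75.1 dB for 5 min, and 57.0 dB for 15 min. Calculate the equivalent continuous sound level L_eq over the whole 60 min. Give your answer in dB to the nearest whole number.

The energy average is taken in the linear domain: L_eq = 10·log₁₀[(Σ tᵢ·10^(Lᵢ/10))/T], T = 60 min.
Σ tᵢ·10^(Lᵢ/10) = 10·10^(82.0/10) + 30·10^(64.1/10) + 5·10^(75.1/10) + 15·10^(57.0/10) = 1.831e+09.
L_eq = 10·log₁₀(1.831e+09/60) = 74.85 dB.

75 dB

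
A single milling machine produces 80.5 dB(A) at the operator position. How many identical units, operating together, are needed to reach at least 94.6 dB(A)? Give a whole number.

N identical sources give L₁ + 10·log₁₀ N, so require 10·log₁₀ N ≥ 94.6 − 80.5 = 14.1 dB.
N ≥ 10^(14.1/10) = 25.704, so N = 26.

26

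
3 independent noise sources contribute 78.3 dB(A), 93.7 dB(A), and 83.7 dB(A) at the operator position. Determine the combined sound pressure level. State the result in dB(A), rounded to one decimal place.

For uncorrelated sources the intensities add, so convert each level to linear form, sum, and take 10·log₁₀ of the total.
Σ 10^(L/10) = 10^(78.3/10) + 10^(93.7/10) + 10^(83.7/10) = 2.646e+09.
L_total = 10·log₁₀(2.646e+09) = 94.23 dB(A).

94.2 dB(A)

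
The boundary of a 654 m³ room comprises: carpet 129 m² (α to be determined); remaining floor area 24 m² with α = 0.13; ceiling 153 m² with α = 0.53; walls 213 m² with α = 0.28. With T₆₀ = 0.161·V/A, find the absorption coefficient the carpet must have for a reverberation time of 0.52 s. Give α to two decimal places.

0.45

A = 0.161·V/T₆₀ = 0.161·654/0.52 = 202.49 m² sabins.
Absorption from the other surfaces = 24·0.13 + 153·0.53 + 213·0.28 = 143.85 m², so the carpet must supply 58.64 m² over 129 m².
α = 58.64/129 = 0.455.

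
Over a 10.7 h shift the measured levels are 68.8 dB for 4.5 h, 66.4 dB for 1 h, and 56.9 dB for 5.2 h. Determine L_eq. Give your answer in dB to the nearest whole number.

The energy average is taken in the linear domain: L_eq = 10·log₁₀[(Σ tᵢ·10^(Lᵢ/10))/T], T = 10.7 h.
Σ tᵢ·10^(Lᵢ/10) = 4.5·10^(68.8/10) + 1·10^(66.4/10) + 5.2·10^(56.9/10) = 4.105e+07.
L_eq = 10·log₁₀(4.105e+07/10.7) = 65.84 dB.

66 dB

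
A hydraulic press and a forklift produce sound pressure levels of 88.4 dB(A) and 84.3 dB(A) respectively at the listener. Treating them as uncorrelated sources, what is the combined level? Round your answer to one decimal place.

89.8 dB(A)

Incoherent sources combine by intensity addition: L_total = 10·log₁₀(Σ 10^(L_i/10)).
Σ 10^(L/10) = 10^(88.4/10) + 10^(84.3/10) = 9.610e+08.
L_total = 10·log₁₀(9.610e+08) = 89.83 dB(A).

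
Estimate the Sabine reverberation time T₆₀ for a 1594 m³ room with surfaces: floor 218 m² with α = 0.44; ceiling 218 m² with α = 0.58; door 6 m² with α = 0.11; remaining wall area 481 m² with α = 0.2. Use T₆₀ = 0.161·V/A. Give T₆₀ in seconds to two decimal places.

A = Σ Sᵢαᵢ = 218·0.44 + 218·0.58 + 6·0.11 + 481·0.2 = 319.22 m².
T₆₀ = 0.161 × 1594 / 319.22 = 0.804 s.

0.80 s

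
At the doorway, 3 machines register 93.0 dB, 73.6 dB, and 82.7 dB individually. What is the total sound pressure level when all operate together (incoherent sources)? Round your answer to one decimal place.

93.4 dB

Incoherent sources combine by intensity addition: L_total = 10·log₁₀(Σ 10^(L_i/10)).
Σ 10^(L/10) = 10^(93.0/10) + 10^(73.6/10) + 10^(82.7/10) = 2.204e+09.
L_total = 10·log₁₀(2.204e+09) = 93.43 dB.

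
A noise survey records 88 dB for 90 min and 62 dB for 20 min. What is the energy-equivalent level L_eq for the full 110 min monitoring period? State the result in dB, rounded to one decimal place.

87.1 dB

Weight each interval's intensity by its duration and average over T = 110 min:
Σ tᵢ·10^(Lᵢ/10) = 90·10^(88/10) + 20·10^(62/10) = 5.682e+10.
L_eq = 10·log₁₀(5.682e+10/110) = 87.13 dB.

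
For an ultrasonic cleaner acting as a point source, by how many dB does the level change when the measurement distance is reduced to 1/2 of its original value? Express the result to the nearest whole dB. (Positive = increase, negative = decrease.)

+6 dB

Point-source spreading: ΔL = −20·log₁₀(r₂/r₁).
ΔL = −20·log₁₀(0.5) = +6.02 dB.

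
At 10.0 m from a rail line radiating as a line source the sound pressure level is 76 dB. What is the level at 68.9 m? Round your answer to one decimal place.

For a line source, L₂ = L₁ − 10·log₁₀(r₂/r₁).
L₂ = 76 − 10·log₁₀(68.9/10.0) = 76 − 8.382 = 67.62 dB.

67.6 dB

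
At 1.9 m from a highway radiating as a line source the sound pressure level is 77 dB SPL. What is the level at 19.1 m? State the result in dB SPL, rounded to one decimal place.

67.0 dB SPL

Line-source attenuation: ΔL = 10·log₁₀(r₂/r₁) = 10·log₁₀(19.1/1.9) = 10.023 dB.
L₂ = 77 − 10·log₁₀(19.1/1.9) = 77 − 10.023 = 66.98 dB SPL.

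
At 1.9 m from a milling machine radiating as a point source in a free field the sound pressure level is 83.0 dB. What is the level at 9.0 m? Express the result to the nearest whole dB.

Point-source attenuation: ΔL = 20·log₁₀(r₂/r₁) = 20·log₁₀(9.0/1.9) = 13.510 dB.
L₂ = 83.0 − 20·log₁₀(9.0/1.9) = 83.0 − 13.510 = 69.49 dB.

69 dB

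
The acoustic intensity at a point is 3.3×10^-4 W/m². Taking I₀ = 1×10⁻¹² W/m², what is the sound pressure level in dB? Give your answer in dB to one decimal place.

85.2 dB

I/I₀ = 3.3×10^-4/10⁻¹² = 3.3×10^8, and L = 10·log₁₀(I/I₀).
L = 10·(0.5185 + 8) = 85.19 dB.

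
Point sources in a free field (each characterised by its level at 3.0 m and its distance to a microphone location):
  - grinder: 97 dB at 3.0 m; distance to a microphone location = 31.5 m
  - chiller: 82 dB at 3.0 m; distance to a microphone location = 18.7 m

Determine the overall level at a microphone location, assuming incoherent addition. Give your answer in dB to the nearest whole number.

Apply inverse-square spreading to bring every level to the receiver, then sum 10^(L/10).
grinder: 97 − 20·log₁₀(31.5/3.0) = 97 − 20.42 = 76.58 dB.
chiller: 82 − 20·log₁₀(18.7/3.0) = 82 − 15.89 = 66.11 dB.
Σ 10^(L/10) = 4.954e+07 → L_total = 10·log₁₀(4.954e+07) = 76.95 dB.

77 dB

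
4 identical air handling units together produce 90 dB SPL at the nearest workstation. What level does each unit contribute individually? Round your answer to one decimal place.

For N identical incoherent sources L_total = L₁ + 10·log₁₀ N, so L₁ = 90 − 10·log₁₀(4) = 90 − 6.021.

84.0 dB SPL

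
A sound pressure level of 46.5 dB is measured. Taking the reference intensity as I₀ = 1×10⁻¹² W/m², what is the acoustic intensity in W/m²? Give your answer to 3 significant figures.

I/I₀ = 10^(46.5/10) = 4.467e+04, so I = 4.467e+04 × 10⁻¹² W/m².

4.47e-08 W/m²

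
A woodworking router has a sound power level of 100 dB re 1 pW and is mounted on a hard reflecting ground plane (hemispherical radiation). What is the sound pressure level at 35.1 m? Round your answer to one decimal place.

Free-field hemispherical radiation: L_p = L_w − 10·log₁₀(2π·r²), r = 35.1 m.
2π·r² = 7741 m², 10·log₁₀ of that is 38.888 dB.
L_p = 100 − 38.888 = 61.11 dB.

61.1 dB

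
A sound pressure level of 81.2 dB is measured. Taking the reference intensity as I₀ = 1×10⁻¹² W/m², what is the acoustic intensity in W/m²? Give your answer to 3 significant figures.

0.000132 W/m²

I = I₀·10^(L/10) = 10⁻¹² × 10^(81.2/10) = 10^(-3.880).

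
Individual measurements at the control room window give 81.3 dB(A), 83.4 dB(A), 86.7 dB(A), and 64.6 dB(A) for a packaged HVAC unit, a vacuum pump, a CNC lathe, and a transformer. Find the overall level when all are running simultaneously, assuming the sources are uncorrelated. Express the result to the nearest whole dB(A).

89 dB(A)

Incoherent sources combine by intensity addition: L_total = 10·log₁₀(Σ 10^(L_i/10)).
Σ 10^(L/10) = 10^(81.3/10) + 10^(83.4/10) + 10^(86.7/10) + 10^(64.6/10) = 8.243e+08.
L_total = 10·log₁₀(8.243e+08) = 89.16 dB(A).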